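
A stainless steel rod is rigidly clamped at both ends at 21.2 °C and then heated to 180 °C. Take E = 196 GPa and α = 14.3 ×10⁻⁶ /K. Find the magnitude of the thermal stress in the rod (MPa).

ΔT = 158.8 K. Constrained thermal stress σ = E·α·ΔT = 196.0×10³ MPa × 14.3×10⁻⁶ × 158.8 = 445 MPa (compressive).

445 MPa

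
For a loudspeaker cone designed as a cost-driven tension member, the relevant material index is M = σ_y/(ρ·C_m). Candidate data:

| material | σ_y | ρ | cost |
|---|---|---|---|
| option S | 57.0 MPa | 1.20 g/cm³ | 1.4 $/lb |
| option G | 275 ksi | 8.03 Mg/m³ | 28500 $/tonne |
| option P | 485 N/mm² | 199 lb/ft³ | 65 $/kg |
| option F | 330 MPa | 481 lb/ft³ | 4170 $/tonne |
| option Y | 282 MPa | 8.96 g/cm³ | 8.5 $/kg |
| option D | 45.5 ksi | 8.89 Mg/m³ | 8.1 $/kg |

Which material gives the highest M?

option S

In SI units:
  option S: σ_y = 57.00 MPa, ρ = 1200 kg/m³, cost = 3.086 $/kg
  option G: σ_y = 1896 MPa, ρ = 8030 kg/m³, cost = 28.50 $/kg
  option P: σ_y = 485.0 MPa, ρ = 3188 kg/m³, cost = 65.00 $/kg
  option F: σ_y = 330.0 MPa, ρ = 7705 kg/m³, cost = 4.170 $/kg
  option Y: σ_y = 282.0 MPa, ρ = 8960 kg/m³, cost = 8.500 $/kg
  option D: σ_y = 313.7 MPa, ρ = 8890 kg/m³, cost = 8.100 $/kg
  option S: M = 15.4 kN·m per $
  option F: M = 10.3 kN·m per $
  option G: M = 8.28 kN·m per $
  option D: M = 4.36 kN·m per $
  option Y: M = 3.70 kN·m per $
  option P: M = 2.34 kN·m per $
Highest index: option S.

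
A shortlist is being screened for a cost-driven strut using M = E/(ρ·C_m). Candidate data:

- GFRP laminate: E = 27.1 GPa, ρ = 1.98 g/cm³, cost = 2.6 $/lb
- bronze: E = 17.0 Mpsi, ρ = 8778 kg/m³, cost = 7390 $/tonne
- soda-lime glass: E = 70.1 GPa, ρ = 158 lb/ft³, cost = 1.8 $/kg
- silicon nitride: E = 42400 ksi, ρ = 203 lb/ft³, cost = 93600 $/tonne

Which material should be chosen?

soda-lime glass

Convert each candidate to consistent units, then evaluate M:
  GFRP laminate: E = 27.10 GPa, ρ = 1980 kg/m³, cost = 5.732 $/kg
  bronze: E = 117.2 GPa, ρ = 8778 kg/m³, cost = 7.390 $/kg
  soda-lime glass: E = 70.10 GPa, ρ = 2531 kg/m³, cost = 1.800 $/kg
  silicon nitride: E = 292.3 GPa, ρ = 3252 kg/m³, cost = 93.60 $/kg
  soda-lime glass: M = 15.4 MN·m per $
  GFRP laminate: M = 2.39 MN·m per $
  bronze: M = 1.81 MN·m per $
  silicon nitride: M = 0.960 MN·m per $
Highest index: soda-lime glass.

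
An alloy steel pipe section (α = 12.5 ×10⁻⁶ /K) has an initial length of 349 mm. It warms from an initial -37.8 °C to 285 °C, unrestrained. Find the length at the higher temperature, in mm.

ΔT = 285 − (-37.8) = 322.8 K.
ΔL = α·L₀·ΔT = 12.5×10⁻⁶ × 349 mm × 322.8 K = 1.41 mm.
L = L₀ + ΔL = 349 + 1.41 = 350.41 mm.

350.41 mm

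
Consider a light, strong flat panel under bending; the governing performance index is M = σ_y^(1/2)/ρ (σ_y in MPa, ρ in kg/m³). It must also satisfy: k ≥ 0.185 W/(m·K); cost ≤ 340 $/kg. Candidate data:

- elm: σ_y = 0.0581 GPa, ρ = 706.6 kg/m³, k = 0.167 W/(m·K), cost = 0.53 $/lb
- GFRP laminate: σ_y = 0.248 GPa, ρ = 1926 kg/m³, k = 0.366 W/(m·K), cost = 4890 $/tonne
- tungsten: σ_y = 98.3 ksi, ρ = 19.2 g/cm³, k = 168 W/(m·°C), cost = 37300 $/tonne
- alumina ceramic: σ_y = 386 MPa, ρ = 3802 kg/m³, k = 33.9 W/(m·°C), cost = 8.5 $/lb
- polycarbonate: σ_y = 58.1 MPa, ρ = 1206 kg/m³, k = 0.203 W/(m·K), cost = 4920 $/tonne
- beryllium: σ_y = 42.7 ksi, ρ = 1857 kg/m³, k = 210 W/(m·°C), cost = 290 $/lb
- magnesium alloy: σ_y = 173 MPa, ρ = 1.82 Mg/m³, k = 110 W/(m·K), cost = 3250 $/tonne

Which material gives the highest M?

Screen on constraints: k ≥ 0.185 W/(m·K); cost ≤ 340 $/kg. Survivors: GFRP laminate, tungsten, alumina ceramic, polycarbonate, magnesium alloy.
After converting to SI:
  GFRP laminate: σ_y = 248.0 MPa, ρ = 1926 kg/m³
  tungsten: σ_y = 677.8 MPa, ρ = 19200 kg/m³
  alumina ceramic: σ_y = 386.0 MPa, ρ = 3802 kg/m³
  polycarbonate: σ_y = 58.10 MPa, ρ = 1206 kg/m³
  magnesium alloy: σ_y = 173.0 MPa, ρ = 1820 kg/m³
  GFRP laminate: M = 8.18×10⁻³
  magnesium alloy: M = 7.23×10⁻³
  polycarbonate: M = 6.32×10⁻³
  alumina ceramic: M = 5.17×10⁻³
  tungsten: M = 1.36×10⁻³
The maximum is for GFRP laminate.

GFRP laminate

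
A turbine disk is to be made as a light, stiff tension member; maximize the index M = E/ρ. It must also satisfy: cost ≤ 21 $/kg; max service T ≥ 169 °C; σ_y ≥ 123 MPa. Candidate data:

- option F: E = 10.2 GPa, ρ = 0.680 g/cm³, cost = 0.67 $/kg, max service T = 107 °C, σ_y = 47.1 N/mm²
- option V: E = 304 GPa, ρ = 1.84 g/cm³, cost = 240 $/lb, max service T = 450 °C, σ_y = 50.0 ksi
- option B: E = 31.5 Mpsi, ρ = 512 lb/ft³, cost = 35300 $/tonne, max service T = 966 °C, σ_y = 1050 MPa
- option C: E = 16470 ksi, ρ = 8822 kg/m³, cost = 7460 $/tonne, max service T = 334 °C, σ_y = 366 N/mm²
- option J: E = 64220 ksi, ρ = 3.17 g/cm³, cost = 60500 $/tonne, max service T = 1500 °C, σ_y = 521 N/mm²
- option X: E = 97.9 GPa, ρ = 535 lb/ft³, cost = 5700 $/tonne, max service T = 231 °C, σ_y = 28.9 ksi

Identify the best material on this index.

option C

Screen on constraints: cost ≤ 21 $/kg; max service T ≥ 169 °C; σ_y ≥ 123 MPa. Survivors: option C, option X.
Normalizing units and computing the index:
  option C: E = 113.6 GPa, ρ = 8822 kg/m³
  option X: E = 97.90 GPa, ρ = 8570 kg/m³
  option C: M = 12.9 MN·m/kg
  option X: M = 11.4 MN·m/kg
Option C has the largest M.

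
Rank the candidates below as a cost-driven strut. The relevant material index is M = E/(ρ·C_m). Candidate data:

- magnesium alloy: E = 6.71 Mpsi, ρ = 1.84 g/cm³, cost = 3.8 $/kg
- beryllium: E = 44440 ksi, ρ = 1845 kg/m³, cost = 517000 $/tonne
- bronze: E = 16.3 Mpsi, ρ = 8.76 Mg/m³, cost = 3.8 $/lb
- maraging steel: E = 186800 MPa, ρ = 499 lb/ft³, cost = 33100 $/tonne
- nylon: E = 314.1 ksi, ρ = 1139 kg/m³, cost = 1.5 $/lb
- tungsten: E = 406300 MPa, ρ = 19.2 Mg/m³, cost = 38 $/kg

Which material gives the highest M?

Normalizing units and computing the index:
  magnesium alloy: E = 46.26 GPa, ρ = 1840 kg/m³, cost = 3.800 $/kg
  beryllium: E = 306.4 GPa, ρ = 1845 kg/m³, cost = 517.0 $/kg
  bronze: E = 112.4 GPa, ρ = 8760 kg/m³, cost = 8.377 $/kg
  maraging steel: E = 186.8 GPa, ρ = 7993 kg/m³, cost = 33.10 $/kg
  nylon: E = 2.166 GPa, ρ = 1139 kg/m³, cost = 3.307 $/kg
  tungsten: E = 406.3 GPa, ρ = 19200 kg/m³, cost = 38.00 $/kg
  magnesium alloy: M = 6.62 MN·m per $
  bronze: M = 1.53 MN·m per $
  maraging steel: M = 0.706 MN·m per $
  nylon: M = 0.575 MN·m per $
  tungsten: M = 0.557 MN·m per $
  beryllium: M = 0.321 MN·m per $
Magnesium alloy has the largest M.

magnesium alloy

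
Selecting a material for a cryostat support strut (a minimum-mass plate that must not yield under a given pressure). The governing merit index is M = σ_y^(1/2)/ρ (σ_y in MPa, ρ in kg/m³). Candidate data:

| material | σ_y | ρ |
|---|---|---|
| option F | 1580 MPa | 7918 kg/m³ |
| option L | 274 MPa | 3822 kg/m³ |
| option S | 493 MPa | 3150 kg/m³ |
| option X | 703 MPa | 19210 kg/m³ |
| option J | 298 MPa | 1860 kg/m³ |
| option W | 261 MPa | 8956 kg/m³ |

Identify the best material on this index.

Evaluate M for each candidate:
  option J: M = 9.28×10⁻³
  option S: M = 7.05×10⁻³
  option F: M = 5.02×10⁻³
  option L: M = 4.33×10⁻³
  option W: M = 1.80×10⁻³
  option X: M = 1.38×10⁻³
The maximum is for option J.

option J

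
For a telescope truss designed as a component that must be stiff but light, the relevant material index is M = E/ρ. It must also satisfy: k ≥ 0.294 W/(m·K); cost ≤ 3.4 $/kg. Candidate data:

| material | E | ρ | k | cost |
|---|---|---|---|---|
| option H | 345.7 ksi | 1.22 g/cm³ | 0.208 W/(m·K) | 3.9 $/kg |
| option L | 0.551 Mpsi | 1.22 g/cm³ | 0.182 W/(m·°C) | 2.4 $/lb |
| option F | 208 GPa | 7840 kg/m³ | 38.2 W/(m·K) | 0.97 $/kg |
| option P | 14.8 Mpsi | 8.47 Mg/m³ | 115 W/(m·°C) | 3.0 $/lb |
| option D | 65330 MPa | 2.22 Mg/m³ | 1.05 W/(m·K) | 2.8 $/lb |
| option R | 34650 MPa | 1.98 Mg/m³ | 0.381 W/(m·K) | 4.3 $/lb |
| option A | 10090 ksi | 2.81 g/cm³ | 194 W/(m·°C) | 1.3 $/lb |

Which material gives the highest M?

Screen on constraints: k ≥ 0.294 W/(m·K); cost ≤ 3.4 $/kg. Survivors: option F, option A.
Normalizing units and computing the index:
  option F: E = 208.0 GPa, ρ = 7840 kg/m³
  option A: E = 69.57 GPa, ρ = 2810 kg/m³
  option F: M = 26.5 MN·m/kg
  option A: M = 24.8 MN·m/kg
Highest index: option F.

option F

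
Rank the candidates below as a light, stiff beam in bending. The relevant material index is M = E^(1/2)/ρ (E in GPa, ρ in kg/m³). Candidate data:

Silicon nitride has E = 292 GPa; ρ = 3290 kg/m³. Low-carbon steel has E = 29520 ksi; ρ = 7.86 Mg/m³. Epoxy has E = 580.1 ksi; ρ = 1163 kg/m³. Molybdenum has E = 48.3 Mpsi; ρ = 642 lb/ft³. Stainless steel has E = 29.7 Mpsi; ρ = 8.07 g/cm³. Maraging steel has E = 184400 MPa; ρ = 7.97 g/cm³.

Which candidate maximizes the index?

Putting every candidate on a common basis:
  silicon nitride: E = 292.0 GPa, ρ = 3290 kg/m³
  low-carbon steel: E = 203.5 GPa, ρ = 7860 kg/m³
  epoxy: E = 4.000 GPa, ρ = 1163 kg/m³
  molybdenum: E = 333.0 GPa, ρ = 10280 kg/m³
  stainless steel: E = 204.8 GPa, ρ = 8070 kg/m³
  maraging steel: E = 184.4 GPa, ρ = 7970 kg/m³
  silicon nitride: M = 5.19×10⁻³
  low-carbon steel: M = 1.82×10⁻³
  molybdenum: M = 1.77×10⁻³
  stainless steel: M = 1.77×10⁻³
  epoxy: M = 1.72×10⁻³
  maraging steel: M = 1.70×10⁻³
Silicon nitride ranks first.

silicon nitride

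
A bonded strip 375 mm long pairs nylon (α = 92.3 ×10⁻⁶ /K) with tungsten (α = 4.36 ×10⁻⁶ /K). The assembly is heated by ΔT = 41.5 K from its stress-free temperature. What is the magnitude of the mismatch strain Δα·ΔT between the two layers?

Δα = |92.3 − 4.36|×10⁻⁶/K = 87.9×10⁻⁶/K.
Mismatch strain = Δα·ΔT = 87.9×10⁻⁶ × 41.5 = 3.65×10⁻³.

3.65×10⁻³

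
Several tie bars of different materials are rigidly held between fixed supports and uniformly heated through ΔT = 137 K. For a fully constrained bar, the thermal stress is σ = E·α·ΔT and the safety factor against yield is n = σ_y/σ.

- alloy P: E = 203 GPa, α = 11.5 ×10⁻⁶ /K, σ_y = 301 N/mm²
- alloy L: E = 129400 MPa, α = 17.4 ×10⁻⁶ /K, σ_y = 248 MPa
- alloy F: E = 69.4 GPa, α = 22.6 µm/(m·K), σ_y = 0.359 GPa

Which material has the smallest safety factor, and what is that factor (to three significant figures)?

alloy L, n = 0.804

Converting E to GPa, α to ×10⁻⁶/K, σ_y to MPa, then σ and n for each:
  alloy P: E = 203.0, α = 11.5, σ_y = 301.0 → σ = 320 MPa, n = 0.941
  alloy L: E = 129.4, α = 17.4, σ_y = 248.0 → σ = 308 MPa, n = 0.804
  alloy F: E = 69.40, α = 22.6, σ_y = 359.0 → σ = 215 MPa, n = 1.67
The minimum is alloy L at n = 0.804.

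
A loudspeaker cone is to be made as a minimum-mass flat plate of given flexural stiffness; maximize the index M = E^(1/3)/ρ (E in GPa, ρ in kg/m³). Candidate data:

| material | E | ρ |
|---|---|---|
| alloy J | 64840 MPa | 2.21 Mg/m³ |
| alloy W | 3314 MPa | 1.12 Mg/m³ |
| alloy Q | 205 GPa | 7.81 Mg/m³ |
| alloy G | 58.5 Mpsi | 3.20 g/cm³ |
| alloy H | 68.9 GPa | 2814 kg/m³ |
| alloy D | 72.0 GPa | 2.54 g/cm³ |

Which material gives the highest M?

alloy G

Convert each candidate to consistent units, then evaluate M:
  alloy J: E = 64.84 GPa, ρ = 2210 kg/m³
  alloy W: E = 3.314 GPa, ρ = 1120 kg/m³
  alloy Q: E = 205.0 GPa, ρ = 7810 kg/m³
  alloy G: E = 403.3 GPa, ρ = 3200 kg/m³
  alloy H: E = 68.90 GPa, ρ = 2814 kg/m³
  alloy D: E = 72.00 GPa, ρ = 2540 kg/m³
  alloy G: M = 2.31×10⁻³
  alloy J: M = 1.82×10⁻³
  alloy D: M = 1.64×10⁻³
  alloy H: M = 1.46×10⁻³
  alloy W: M = 1.33×10⁻³
  alloy Q: M = 0.755×10⁻³
Highest index: alloy G.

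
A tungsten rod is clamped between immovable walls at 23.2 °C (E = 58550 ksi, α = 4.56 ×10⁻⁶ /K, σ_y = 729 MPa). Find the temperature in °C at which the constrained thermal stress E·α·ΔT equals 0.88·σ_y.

372 °C

E = 58550 ksi = 403.7 GPa.
E·α·ΔT = 641.5 MPa ⇒ ΔT = 641.5 / (403.7×10³ × 4.56×10⁻⁶) = 348.5 K.
T = 23.2 + 348.5 = 371.7 °C.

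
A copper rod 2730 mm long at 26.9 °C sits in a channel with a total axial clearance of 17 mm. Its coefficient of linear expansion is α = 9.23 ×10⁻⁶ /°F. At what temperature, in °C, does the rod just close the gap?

α = 9.23×10⁻⁶/°F × 9/5 = 16.6×10⁻⁶/K.
α·L₀·ΔT = 17.0 mm ⇒ ΔT = 17.0 / (16.6×10⁻⁶ × 2730.0) = 374.8 K.
T = 26.9 + 374.8 = 401.7 °C.

402 °C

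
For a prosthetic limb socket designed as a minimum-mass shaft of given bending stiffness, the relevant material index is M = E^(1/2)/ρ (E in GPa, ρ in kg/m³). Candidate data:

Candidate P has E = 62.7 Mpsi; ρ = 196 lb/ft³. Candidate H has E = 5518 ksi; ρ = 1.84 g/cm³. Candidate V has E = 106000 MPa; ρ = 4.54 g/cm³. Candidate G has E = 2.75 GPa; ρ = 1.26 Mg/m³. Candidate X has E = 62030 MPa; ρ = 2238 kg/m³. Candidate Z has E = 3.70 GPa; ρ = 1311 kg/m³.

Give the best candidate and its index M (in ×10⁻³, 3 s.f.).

Putting every candidate on a common basis:
  candidate P: E = 432.3 GPa, ρ = 3140 kg/m³
  candidate H: E = 38.05 GPa, ρ = 1840 kg/m³
  candidate V: E = 106.0 GPa, ρ = 4540 kg/m³
  candidate G: E = 2.750 GPa, ρ = 1260 kg/m³
  candidate X: E = 62.03 GPa, ρ = 2238 kg/m³
  candidate Z: E = 3.700 GPa, ρ = 1311 kg/m³
  candidate P: M = 6.62×10⁻³
  candidate X: M = 3.52×10⁻³
  candidate H: M = 3.35×10⁻³
  candidate V: M = 2.27×10⁻³
  candidate Z: M = 1.47×10⁻³
  candidate G: M = 1.32×10⁻³
Highest index: candidate P.

candidate P, M = 6.62×10⁻³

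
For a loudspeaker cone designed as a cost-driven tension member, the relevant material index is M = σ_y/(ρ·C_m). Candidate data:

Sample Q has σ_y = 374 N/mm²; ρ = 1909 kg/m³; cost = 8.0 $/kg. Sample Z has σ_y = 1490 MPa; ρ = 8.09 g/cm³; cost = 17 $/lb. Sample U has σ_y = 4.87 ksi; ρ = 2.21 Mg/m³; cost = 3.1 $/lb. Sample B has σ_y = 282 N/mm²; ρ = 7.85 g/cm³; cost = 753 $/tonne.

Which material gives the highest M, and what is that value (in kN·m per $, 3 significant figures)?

sample B, M = 47.7 kN·m per $

After converting to SI:
  sample Q: σ_y = 374.0 MPa, ρ = 1909 kg/m³, cost = 8.000 $/kg
  sample Z: σ_y = 1490 MPa, ρ = 8090 kg/m³, cost = 37.48 $/kg
  sample U: σ_y = 33.58 MPa, ρ = 2210 kg/m³, cost = 6.834 $/kg
  sample B: σ_y = 282.0 MPa, ρ = 7850 kg/m³, cost = 0.7530 $/kg
  sample B: M = 47.7 kN·m per $
  sample Q: M = 24.5 kN·m per $
  sample Z: M = 4.91 kN·m per $
  sample U: M = 2.22 kN·m per $
The maximum is for sample B.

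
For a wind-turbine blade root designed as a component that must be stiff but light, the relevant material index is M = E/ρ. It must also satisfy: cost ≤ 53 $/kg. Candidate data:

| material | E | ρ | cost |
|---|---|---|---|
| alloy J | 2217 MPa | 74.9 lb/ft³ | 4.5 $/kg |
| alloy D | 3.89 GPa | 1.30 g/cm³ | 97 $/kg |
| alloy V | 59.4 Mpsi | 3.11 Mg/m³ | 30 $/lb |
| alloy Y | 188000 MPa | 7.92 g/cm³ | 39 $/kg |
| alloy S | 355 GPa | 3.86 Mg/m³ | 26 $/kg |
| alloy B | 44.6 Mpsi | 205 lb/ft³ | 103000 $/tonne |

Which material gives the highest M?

alloy S

Screen on constraints: cost ≤ 53 $/kg. Survivors: alloy J, alloy Y, alloy S.
After converting to SI:
  alloy J: E = 2.217 GPa, ρ = 1200 kg/m³
  alloy Y: E = 188.0 GPa, ρ = 7920 kg/m³
  alloy S: E = 355.0 GPa, ρ = 3860 kg/m³
  alloy S: M = 92.0 MN·m/kg
  alloy Y: M = 23.7 MN·m/kg
  alloy J: M = 1.85 MN·m/kg
Highest index: alloy S.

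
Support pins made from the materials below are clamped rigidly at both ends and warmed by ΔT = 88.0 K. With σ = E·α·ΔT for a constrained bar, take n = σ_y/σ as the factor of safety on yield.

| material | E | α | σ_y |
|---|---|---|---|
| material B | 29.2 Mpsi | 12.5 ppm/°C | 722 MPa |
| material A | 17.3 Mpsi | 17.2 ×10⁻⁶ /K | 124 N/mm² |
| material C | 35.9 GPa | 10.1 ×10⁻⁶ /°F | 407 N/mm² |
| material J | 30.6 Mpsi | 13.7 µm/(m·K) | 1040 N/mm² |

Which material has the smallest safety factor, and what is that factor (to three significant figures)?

In consistent units (E in GPa, α in ×10⁻⁶/K, σ_y in MPa):
  material B: E = 201.3, α = 12.5, σ_y = 722.0 → σ = 221 MPa, n = 3.26
  material A: E = 119.3, α = 17.2, σ_y = 124.0 → σ = 181 MPa, n = 0.687
  material C: E = 35.90, α = 18.2, σ_y = 407.0 → σ = 57.4 MPa, n = 7.09
  material J: E = 211.0, α = 13.7, σ_y = 1040 → σ = 254 MPa, n = 4.09
Material A has the lowest safety factor, n = 0.687.

material A, n = 0.687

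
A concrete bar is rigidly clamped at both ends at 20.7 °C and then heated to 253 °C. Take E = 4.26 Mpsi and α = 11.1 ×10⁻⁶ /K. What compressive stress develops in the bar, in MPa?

E = 4.26 Mpsi = 29.37 GPa.
ΔT = 232.3 K. Constrained thermal stress σ = E·α·ΔT = 29.37×10³ MPa × 11.1×10⁻⁶ × 232.3 = 75.7 MPa (compressive).

75.7 MPa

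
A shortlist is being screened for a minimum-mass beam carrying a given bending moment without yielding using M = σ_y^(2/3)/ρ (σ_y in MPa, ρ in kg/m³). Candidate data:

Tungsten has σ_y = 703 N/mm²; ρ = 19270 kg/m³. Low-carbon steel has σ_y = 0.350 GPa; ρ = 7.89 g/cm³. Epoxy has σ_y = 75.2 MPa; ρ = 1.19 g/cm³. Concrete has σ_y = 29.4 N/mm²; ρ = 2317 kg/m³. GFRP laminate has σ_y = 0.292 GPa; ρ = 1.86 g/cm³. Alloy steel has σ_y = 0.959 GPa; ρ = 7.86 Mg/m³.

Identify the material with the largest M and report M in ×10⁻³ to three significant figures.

Putting every candidate on a common basis:
  tungsten: σ_y = 703.0 MPa, ρ = 19270 kg/m³
  low-carbon steel: σ_y = 350.0 MPa, ρ = 7890 kg/m³
  epoxy: σ_y = 75.20 MPa, ρ = 1190 kg/m³
  concrete: σ_y = 29.40 MPa, ρ = 2317 kg/m³
  GFRP laminate: σ_y = 292.0 MPa, ρ = 1860 kg/m³
  alloy steel: σ_y = 959.0 MPa, ρ = 7860 kg/m³
  GFRP laminate: M = 23.7×10⁻³
  epoxy: M = 15.0×10⁻³
  alloy steel: M = 12.4×10⁻³
  low-carbon steel: M = 6.29×10⁻³
  concrete: M = 4.11×10⁻³
  tungsten: M = 4.10×10⁻³
The maximum is for GFRP laminate.

GFRP laminate, M = 23.7×10⁻³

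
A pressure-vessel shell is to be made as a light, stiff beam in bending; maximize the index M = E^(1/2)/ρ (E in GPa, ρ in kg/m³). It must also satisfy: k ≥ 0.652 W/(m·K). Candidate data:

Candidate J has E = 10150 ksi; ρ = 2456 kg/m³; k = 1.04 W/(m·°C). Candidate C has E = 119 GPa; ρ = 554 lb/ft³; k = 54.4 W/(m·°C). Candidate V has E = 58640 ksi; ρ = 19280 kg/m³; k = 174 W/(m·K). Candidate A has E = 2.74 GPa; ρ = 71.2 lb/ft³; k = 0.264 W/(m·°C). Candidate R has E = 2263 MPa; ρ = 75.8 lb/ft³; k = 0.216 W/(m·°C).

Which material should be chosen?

Screen on constraints: k ≥ 0.652 W/(m·K). Survivors: candidate J, candidate C, candidate V.
Putting every candidate on a common basis:
  candidate J: E = 69.98 GPa, ρ = 2456 kg/m³
  candidate C: E = 119.0 GPa, ρ = 8874 kg/m³
  candidate V: E = 404.3 GPa, ρ = 19280 kg/m³
  candidate J: M = 3.41×10⁻³
  candidate C: M = 1.23×10⁻³
  candidate V: M = 1.04×10⁻³
Candidate J ranks first.

candidate J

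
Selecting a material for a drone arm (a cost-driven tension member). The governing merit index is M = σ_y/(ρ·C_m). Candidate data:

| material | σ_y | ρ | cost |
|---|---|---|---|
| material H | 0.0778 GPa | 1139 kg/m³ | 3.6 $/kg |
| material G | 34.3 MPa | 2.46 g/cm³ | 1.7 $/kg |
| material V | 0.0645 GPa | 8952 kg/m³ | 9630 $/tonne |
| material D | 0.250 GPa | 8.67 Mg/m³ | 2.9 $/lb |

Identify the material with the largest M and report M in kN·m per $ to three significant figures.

Normalizing units and computing the index:
  material H: σ_y = 77.80 MPa, ρ = 1139 kg/m³, cost = 3.600 $/kg
  material G: σ_y = 34.30 MPa, ρ = 2460 kg/m³, cost = 1.700 $/kg
  material V: σ_y = 64.50 MPa, ρ = 8952 kg/m³, cost = 9.630 $/kg
  material D: σ_y = 250.0 MPa, ρ = 8670 kg/m³, cost = 6.393 $/kg
  material H: M = 19.0 kN·m per $
  material G: M = 8.20 kN·m per $
  material D: M = 4.51 kN·m per $
  material V: M = 0.748 kN·m per $
Highest index: material H.

material H, M = 19.0 kN·m per $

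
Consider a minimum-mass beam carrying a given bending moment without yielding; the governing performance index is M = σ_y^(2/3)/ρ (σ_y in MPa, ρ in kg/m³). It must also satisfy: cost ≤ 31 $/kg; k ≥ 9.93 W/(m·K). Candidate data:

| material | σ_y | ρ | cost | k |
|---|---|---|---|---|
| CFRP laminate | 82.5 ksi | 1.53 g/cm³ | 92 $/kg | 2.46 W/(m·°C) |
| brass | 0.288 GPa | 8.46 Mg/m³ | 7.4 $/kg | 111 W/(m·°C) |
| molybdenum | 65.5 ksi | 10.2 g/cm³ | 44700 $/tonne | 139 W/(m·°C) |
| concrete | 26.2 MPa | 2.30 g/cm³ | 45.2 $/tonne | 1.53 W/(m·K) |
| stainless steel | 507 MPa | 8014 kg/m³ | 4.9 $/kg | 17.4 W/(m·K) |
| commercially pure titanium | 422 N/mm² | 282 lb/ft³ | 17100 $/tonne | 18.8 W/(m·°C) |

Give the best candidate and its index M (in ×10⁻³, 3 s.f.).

commercially pure titanium, M = 12.5×10⁻³

Screen on constraints: cost ≤ 31 $/kg; k ≥ 9.93 W/(m·K). Survivors: brass, stainless steel, commercially pure titanium.
Normalizing units and computing the index:
  brass: σ_y = 288.0 MPa, ρ = 8460 kg/m³
  stainless steel: σ_y = 507.0 MPa, ρ = 8014 kg/m³
  commercially pure titanium: σ_y = 422.0 MPa, ρ = 4517 kg/m³
  commercially pure titanium: M = 12.5×10⁻³
  stainless steel: M = 7.93×10⁻³
  brass: M = 5.15×10⁻³
Commercially pure titanium has the largest M.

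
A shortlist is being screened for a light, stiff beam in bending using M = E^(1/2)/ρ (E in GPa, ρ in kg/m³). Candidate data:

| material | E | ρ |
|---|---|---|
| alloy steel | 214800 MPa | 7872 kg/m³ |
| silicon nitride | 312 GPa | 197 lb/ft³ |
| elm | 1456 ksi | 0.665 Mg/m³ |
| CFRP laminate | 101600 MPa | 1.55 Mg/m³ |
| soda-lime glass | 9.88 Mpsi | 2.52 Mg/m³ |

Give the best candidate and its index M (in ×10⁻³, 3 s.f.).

Normalizing units and computing the index:
  alloy steel: E = 214.8 GPa, ρ = 7872 kg/m³
  silicon nitride: E = 312.0 GPa, ρ = 3156 kg/m³
  elm: E = 10.04 GPa, ρ = 665.0 kg/m³
  CFRP laminate: E = 101.6 GPa, ρ = 1550 kg/m³
  soda-lime glass: E = 68.12 GPa, ρ = 2520 kg/m³
  CFRP laminate: M = 6.50×10⁻³
  silicon nitride: M = 5.60×10⁻³
  elm: M = 4.76×10⁻³
  soda-lime glass: M = 3.28×10⁻³
  alloy steel: M = 1.86×10⁻³
CFRP laminate has the largest M.

CFRP laminate, M = 6.50×10⁻³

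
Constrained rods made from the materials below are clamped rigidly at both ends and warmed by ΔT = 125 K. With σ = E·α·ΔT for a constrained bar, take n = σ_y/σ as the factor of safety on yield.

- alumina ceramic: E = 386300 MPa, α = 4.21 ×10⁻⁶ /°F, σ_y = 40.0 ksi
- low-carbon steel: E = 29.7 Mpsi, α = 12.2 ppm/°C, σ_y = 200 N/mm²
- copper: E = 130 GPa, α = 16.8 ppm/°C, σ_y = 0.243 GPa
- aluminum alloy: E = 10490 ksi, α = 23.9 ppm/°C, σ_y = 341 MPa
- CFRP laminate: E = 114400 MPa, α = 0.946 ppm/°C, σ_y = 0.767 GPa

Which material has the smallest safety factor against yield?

low-carbon steel

Converting E to GPa, α to ×10⁻⁶/K, σ_y to MPa, then σ and n for each:
  alumina ceramic: E = 386.3, α = 7.58, σ_y = 275.8 → σ = 366 MPa, n = 0.754
  low-carbon steel: E = 204.8, α = 12.2, σ_y = 200.0 → σ = 312 MPa, n = 0.640
  copper: E = 130.0, α = 16.8, σ_y = 243.0 → σ = 273 MPa, n = 0.890
  aluminum alloy: E = 72.33, α = 23.9, σ_y = 341.0 → σ = 216 MPa, n = 1.58
  CFRP laminate: E = 114.4, α = 0.946, σ_y = 767.0 → σ = 13.5 MPa, n = 56.7
The minimum is low-carbon steel at n = 0.640.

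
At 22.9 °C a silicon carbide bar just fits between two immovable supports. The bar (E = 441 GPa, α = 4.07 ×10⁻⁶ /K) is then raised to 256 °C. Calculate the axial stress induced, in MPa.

ΔT = 233.1 K. Constrained thermal stress σ = E·α·ΔT = 441.0×10³ MPa × 4.07×10⁻⁶ × 233.1 = 418 MPa (compressive).

418 MPa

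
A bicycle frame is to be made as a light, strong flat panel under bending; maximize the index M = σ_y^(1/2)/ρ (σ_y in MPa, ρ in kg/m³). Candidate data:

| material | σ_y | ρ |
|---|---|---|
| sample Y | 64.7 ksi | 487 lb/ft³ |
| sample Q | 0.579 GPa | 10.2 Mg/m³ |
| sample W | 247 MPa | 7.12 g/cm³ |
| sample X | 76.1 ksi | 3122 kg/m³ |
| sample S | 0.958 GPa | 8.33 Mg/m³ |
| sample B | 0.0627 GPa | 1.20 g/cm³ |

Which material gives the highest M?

sample X

Putting every candidate on a common basis:
  sample Y: σ_y = 446.1 MPa, ρ = 7801 kg/m³
  sample Q: σ_y = 579.0 MPa, ρ = 10200 kg/m³
  sample W: σ_y = 247.0 MPa, ρ = 7120 kg/m³
  sample X: σ_y = 524.7 MPa, ρ = 3122 kg/m³
  sample S: σ_y = 958.0 MPa, ρ = 8330 kg/m³
  sample B: σ_y = 62.70 MPa, ρ = 1200 kg/m³
  sample X: M = 7.34×10⁻³
  sample B: M = 6.60×10⁻³
  sample S: M = 3.72×10⁻³
  sample Y: M = 2.71×10⁻³
  sample Q: M = 2.36×10⁻³
  sample W: M = 2.21×10⁻³
Sample X has the largest M.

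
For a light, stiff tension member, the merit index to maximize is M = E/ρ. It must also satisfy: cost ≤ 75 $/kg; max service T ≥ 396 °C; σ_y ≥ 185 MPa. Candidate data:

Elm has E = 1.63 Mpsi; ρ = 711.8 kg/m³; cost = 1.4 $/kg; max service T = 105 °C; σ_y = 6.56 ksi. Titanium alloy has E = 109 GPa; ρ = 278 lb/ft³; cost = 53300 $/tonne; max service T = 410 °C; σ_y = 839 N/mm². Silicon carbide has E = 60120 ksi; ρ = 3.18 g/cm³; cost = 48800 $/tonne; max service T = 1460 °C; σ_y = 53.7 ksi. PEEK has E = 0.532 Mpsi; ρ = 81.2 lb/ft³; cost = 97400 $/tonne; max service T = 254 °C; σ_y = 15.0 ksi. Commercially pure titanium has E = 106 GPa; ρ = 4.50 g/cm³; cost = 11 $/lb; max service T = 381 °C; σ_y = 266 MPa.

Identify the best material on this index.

silicon carbide

Screen on constraints: cost ≤ 75 $/kg; max service T ≥ 396 °C; σ_y ≥ 185 MPa. Survivors: titanium alloy, silicon carbide.
Putting every candidate on a common basis:
  titanium alloy: E = 109.0 GPa, ρ = 4453 kg/m³
  silicon carbide: E = 414.5 GPa, ρ = 3180 kg/m³
  silicon carbide: M = 130 MN·m/kg
  titanium alloy: M = 24.5 MN·m/kg
The maximum is for silicon carbide.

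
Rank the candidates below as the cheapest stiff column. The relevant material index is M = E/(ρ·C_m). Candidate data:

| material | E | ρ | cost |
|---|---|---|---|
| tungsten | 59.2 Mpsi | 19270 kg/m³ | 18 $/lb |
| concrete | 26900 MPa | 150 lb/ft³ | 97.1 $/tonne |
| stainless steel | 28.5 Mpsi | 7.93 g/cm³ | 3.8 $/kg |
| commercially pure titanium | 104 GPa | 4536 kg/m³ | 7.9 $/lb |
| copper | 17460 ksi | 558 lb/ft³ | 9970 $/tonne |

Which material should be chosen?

After converting to SI:
  tungsten: E = 408.2 GPa, ρ = 19270 kg/m³, cost = 39.68 $/kg
  concrete: E = 26.90 GPa, ρ = 2403 kg/m³, cost = 0.09710 $/kg
  stainless steel: E = 196.5 GPa, ρ = 7930 kg/m³, cost = 3.800 $/kg
  commercially pure titanium: E = 104.0 GPa, ρ = 4536 kg/m³, cost = 17.42 $/kg
  copper: E = 120.4 GPa, ρ = 8938 kg/m³, cost = 9.970 $/kg
  concrete: M = 115 MN·m per $
  stainless steel: M = 6.52 MN·m per $
  copper: M = 1.35 MN·m per $
  commercially pure titanium: M = 1.32 MN·m per $
  tungsten: M = 0.534 MN·m per $
Highest index: concrete.

concrete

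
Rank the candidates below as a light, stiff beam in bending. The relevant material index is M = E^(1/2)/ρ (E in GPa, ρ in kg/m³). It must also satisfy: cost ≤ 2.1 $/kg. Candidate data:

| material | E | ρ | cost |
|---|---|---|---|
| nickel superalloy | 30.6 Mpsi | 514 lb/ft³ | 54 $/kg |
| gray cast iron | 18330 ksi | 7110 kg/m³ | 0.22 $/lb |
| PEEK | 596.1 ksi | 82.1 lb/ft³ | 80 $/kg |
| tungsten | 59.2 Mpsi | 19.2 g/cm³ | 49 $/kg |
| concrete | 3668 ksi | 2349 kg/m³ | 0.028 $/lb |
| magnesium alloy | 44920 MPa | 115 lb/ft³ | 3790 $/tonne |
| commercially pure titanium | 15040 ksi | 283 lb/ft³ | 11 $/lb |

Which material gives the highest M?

Screen on constraints: cost ≤ 2.1 $/kg. Survivors: gray cast iron, concrete.
Convert each candidate to consistent units, then evaluate M:
  gray cast iron: E = 126.4 GPa, ρ = 7110 kg/m³
  concrete: E = 25.29 GPa, ρ = 2349 kg/m³
  concrete: M = 2.14×10⁻³
  gray cast iron: M = 1.58×10⁻³
Highest index: concrete.

concrete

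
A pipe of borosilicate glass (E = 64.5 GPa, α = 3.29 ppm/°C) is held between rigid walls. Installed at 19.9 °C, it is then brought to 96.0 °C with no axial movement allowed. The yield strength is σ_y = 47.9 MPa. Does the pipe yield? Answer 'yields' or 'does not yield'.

ΔT = 76.10 K. Constrained thermal stress σ = E·α·ΔT = 64.50×10³ MPa × 3.29×10⁻⁶ × 76.10 = 16.1 MPa (compressive).
Compare to σ_y = 47.9 MPa: σ < σ_y, so it does not yield.

does not yield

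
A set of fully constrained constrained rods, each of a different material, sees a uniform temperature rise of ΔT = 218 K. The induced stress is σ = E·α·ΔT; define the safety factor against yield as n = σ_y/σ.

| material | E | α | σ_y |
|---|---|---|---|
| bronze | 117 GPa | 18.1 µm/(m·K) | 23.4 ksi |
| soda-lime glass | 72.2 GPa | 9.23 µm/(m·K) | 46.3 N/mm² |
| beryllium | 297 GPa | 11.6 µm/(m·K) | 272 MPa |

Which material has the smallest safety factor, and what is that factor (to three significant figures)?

Converting E to GPa, α to ×10⁻⁶/K, σ_y to MPa, then σ and n for each:
  bronze: E = 117.0, α = 18.1, σ_y = 161.3 → σ = 462 MPa, n = 0.349
  soda-lime glass: E = 72.20, α = 9.23, σ_y = 46.30 → σ = 145 MPa, n = 0.319
  beryllium: E = 297.0, α = 11.6, σ_y = 272.0 → σ = 751 MPa, n = 0.362
The minimum is soda-lime glass at n = 0.319.

soda-lime glass, n = 0.319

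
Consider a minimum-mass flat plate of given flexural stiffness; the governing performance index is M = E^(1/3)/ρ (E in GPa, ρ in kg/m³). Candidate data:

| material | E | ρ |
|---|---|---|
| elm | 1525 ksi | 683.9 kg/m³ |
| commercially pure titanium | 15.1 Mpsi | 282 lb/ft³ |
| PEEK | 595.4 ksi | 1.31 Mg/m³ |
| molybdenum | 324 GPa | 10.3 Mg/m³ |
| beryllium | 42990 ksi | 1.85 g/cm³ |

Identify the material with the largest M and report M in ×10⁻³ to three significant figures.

beryllium, M = 3.60×10⁻³

In SI units:
  elm: E = 10.51 GPa, ρ = 683.9 kg/m³
  commercially pure titanium: E = 104.1 GPa, ρ = 4517 kg/m³
  PEEK: E = 4.105 GPa, ρ = 1310 kg/m³
  molybdenum: E = 324.0 GPa, ρ = 10300 kg/m³
  beryllium: E = 296.4 GPa, ρ = 1850 kg/m³
  beryllium: M = 3.60×10⁻³
  elm: M = 3.20×10⁻³
  PEEK: M = 1.22×10⁻³
  commercially pure titanium: M = 1.04×10⁻³
  molybdenum: M = 0.667×10⁻³
The maximum is for beryllium.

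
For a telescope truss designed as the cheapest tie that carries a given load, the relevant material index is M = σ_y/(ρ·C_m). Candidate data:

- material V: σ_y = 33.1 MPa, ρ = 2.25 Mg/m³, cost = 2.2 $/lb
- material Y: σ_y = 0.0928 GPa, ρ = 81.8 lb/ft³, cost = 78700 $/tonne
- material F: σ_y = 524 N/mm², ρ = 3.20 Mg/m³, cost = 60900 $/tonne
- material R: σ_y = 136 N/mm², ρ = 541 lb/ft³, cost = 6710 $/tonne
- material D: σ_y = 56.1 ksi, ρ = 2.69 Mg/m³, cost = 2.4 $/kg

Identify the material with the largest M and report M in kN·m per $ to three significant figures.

material D, M = 59.9 kN·m per $

Convert each candidate to consistent units, then evaluate M:
  material V: σ_y = 33.10 MPa, ρ = 2250 kg/m³, cost = 4.850 $/kg
  material Y: σ_y = 92.80 MPa, ρ = 1310 kg/m³, cost = 78.70 $/kg
  material F: σ_y = 524.0 MPa, ρ = 3200 kg/m³, cost = 60.90 $/kg
  material R: σ_y = 136.0 MPa, ρ = 8666 kg/m³, cost = 6.710 $/kg
  material D: σ_y = 386.8 MPa, ρ = 2690 kg/m³, cost = 2.400 $/kg
  material D: M = 59.9 kN·m per $
  material V: M = 3.03 kN·m per $
  material F: M = 2.69 kN·m per $
  material R: M = 2.34 kN·m per $
  material Y: M = 0.900 kN·m per $
The maximum is for material D.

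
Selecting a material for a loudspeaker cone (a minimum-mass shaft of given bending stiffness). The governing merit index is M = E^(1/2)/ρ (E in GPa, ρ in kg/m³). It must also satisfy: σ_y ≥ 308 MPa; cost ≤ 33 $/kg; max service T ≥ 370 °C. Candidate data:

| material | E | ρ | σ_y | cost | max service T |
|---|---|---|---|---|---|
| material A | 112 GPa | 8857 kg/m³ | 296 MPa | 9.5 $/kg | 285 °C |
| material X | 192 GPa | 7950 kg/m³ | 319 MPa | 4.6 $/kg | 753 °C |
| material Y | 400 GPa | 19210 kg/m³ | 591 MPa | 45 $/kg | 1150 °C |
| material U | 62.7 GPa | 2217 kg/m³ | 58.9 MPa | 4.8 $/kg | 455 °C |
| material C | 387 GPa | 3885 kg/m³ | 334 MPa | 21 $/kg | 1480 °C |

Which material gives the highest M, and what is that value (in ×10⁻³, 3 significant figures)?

material C, M = 5.06×10⁻³

Screen on constraints: σ_y ≥ 308 MPa; cost ≤ 33 $/kg; max service T ≥ 370 °C. Survivors: material X, material C.
Evaluate M for each candidate:
  material C: M = 5.06×10⁻³
  material X: M = 1.74×10⁻³
The maximum is for material C.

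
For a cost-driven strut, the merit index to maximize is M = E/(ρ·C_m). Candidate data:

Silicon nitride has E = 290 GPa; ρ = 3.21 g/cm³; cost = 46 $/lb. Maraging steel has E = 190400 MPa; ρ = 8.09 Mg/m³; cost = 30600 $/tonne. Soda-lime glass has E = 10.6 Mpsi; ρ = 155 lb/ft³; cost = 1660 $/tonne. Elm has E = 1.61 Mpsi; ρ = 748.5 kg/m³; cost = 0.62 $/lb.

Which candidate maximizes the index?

In SI units:
  silicon nitride: E = 290.0 GPa, ρ = 3210 kg/m³, cost = 101.4 $/kg
  maraging steel: E = 190.4 GPa, ρ = 8090 kg/m³, cost = 30.60 $/kg
  soda-lime glass: E = 73.08 GPa, ρ = 2483 kg/m³, cost = 1.660 $/kg
  elm: E = 11.10 GPa, ρ = 748.5 kg/m³, cost = 1.367 $/kg
  soda-lime glass: M = 17.7 MN·m per $
  elm: M = 10.9 MN·m per $
  silicon nitride: M = 0.891 MN·m per $
  maraging steel: M = 0.769 MN·m per $
Highest index: soda-lime glass.

soda-lime glass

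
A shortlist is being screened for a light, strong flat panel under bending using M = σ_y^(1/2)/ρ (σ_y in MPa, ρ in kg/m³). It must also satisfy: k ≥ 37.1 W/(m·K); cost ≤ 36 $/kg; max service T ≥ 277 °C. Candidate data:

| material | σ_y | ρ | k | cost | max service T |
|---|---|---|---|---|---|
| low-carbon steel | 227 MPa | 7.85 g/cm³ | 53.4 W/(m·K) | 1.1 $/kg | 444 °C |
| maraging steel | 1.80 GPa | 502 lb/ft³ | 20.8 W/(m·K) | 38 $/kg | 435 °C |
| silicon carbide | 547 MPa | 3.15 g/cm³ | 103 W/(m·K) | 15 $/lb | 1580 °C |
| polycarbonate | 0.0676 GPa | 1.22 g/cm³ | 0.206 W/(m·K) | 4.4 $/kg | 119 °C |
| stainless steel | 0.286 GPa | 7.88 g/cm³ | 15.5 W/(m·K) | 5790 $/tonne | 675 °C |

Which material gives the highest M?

Screen on constraints: k ≥ 37.1 W/(m·K); cost ≤ 36 $/kg; max service T ≥ 277 °C. Survivors: low-carbon steel, silicon carbide.
Convert each candidate to consistent units, then evaluate M:
  low-carbon steel: σ_y = 227.0 MPa, ρ = 7850 kg/m³
  silicon carbide: σ_y = 547.0 MPa, ρ = 3150 kg/m³
  silicon carbide: M = 7.42×10⁻³
  low-carbon steel: M = 1.92×10⁻³
Highest index: silicon carbide.

silicon carbide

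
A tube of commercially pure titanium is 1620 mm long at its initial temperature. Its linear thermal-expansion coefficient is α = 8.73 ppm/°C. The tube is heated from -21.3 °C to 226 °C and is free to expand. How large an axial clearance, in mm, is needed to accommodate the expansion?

3.50 mm

ΔT = 226 − (-21.3) = 247.3 K.
ΔL = α·L₀·ΔT = 8.73×10⁻⁶ × 1620 mm × 247.3 K = 3.50 mm.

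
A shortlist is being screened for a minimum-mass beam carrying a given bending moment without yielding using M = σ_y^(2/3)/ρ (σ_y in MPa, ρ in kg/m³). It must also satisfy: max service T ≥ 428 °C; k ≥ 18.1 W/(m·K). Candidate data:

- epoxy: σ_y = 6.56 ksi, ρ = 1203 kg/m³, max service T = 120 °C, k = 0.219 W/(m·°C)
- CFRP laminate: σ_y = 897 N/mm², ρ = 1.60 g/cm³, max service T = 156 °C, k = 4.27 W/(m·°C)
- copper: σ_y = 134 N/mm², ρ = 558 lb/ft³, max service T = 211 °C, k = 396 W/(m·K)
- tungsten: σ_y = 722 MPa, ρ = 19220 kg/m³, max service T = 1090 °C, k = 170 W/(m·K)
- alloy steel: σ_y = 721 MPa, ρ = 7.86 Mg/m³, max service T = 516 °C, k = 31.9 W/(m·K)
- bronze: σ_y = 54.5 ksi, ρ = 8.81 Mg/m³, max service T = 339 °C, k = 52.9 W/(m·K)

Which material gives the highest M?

Screen on constraints: max service T ≥ 428 °C; k ≥ 18.1 W/(m·K). Survivors: tungsten, alloy steel.
Convert each candidate to consistent units, then evaluate M:
  tungsten: σ_y = 722.0 MPa, ρ = 19220 kg/m³
  alloy steel: σ_y = 721.0 MPa, ρ = 7860 kg/m³
  alloy steel: M = 10.2×10⁻³
  tungsten: M = 4.19×10⁻³
The maximum is for alloy steel.

alloy steel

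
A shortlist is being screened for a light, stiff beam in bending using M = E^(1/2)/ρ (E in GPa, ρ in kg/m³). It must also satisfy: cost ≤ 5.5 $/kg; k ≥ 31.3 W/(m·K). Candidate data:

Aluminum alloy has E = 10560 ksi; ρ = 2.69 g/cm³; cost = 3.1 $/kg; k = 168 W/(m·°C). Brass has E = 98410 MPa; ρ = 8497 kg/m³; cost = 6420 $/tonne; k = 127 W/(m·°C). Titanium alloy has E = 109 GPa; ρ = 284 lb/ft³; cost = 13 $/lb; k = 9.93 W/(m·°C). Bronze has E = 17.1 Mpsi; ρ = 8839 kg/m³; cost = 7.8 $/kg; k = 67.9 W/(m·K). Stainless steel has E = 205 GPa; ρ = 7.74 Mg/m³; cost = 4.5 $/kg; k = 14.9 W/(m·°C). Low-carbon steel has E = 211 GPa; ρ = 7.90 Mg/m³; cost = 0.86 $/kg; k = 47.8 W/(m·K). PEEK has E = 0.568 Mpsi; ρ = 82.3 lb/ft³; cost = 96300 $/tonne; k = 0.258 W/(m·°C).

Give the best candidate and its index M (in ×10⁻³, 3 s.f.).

aluminum alloy, M = 3.17×10⁻³

Screen on constraints: cost ≤ 5.5 $/kg; k ≥ 31.3 W/(m·K). Survivors: aluminum alloy, low-carbon steel.
Normalizing units and computing the index:
  aluminum alloy: E = 72.81 GPa, ρ = 2690 kg/m³
  low-carbon steel: E = 211.0 GPa, ρ = 7900 kg/m³
  aluminum alloy: M = 3.17×10⁻³
  low-carbon steel: M = 1.84×10⁻³
The maximum is for aluminum alloy.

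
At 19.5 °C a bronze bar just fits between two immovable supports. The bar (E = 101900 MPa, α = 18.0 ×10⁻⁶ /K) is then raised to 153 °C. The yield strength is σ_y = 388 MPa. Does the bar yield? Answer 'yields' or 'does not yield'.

E = 101900 MPa = 101.9 GPa.
ΔT = 133.5 K. Constrained thermal stress σ = E·α·ΔT = 101.9×10³ MPa × 18.0×10⁻⁶ × 133.5 = 245 MPa (compressive).
Compare to σ_y = 388 MPa: σ < σ_y, so it does not yield.

does not yield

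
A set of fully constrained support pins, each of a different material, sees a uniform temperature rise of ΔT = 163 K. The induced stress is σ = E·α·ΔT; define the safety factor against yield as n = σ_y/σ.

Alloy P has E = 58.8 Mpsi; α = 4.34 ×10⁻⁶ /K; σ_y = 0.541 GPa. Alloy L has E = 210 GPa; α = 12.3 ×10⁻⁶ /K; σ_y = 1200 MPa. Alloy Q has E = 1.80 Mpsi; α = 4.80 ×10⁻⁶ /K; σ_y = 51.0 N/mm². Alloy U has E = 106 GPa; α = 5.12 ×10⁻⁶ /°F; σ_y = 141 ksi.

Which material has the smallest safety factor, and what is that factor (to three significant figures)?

alloy P, n = 1.89

In consistent units (E in GPa, α in ×10⁻⁶/K, σ_y in MPa):
  alloy P: E = 405.4, α = 4.34, σ_y = 541.0 → σ = 287 MPa, n = 1.89
  alloy L: E = 210.0, α = 12.3, σ_y = 1200 → σ = 421 MPa, n = 2.85
  alloy Q: E = 12.41, α = 4.80, σ_y = 51.00 → σ = 9.71 MPa, n = 5.25
  alloy U: E = 106.0, α = 9.22, σ_y = 972.2 → σ = 159 MPa, n = 6.11
Smallest n: alloy P with n = 1.89.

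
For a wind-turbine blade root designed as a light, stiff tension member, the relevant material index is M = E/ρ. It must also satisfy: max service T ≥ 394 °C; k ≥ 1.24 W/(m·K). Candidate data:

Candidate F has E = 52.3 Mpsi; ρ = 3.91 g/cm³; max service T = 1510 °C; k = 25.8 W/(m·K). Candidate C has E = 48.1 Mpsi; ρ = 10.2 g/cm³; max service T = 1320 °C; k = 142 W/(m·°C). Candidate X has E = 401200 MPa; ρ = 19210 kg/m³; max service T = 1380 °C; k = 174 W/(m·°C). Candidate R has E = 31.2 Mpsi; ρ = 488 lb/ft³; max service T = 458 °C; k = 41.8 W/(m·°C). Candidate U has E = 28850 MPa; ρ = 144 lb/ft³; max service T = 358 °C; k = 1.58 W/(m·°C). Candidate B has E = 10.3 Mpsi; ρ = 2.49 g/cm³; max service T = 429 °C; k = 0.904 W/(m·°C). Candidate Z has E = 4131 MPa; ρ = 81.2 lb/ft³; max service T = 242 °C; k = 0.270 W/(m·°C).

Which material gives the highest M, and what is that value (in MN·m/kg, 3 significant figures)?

candidate F, M = 92.2 MN·m/kg

Screen on constraints: max service T ≥ 394 °C; k ≥ 1.24 W/(m·K). Survivors: candidate F, candidate C, candidate X, candidate R.
Normalizing units and computing the index:
  candidate F: E = 360.6 GPa, ρ = 3910 kg/m³
  candidate C: E = 331.6 GPa, ρ = 10200 kg/m³
  candidate X: E = 401.2 GPa, ρ = 19210 kg/m³
  candidate R: E = 215.1 GPa, ρ = 7817 kg/m³
  candidate F: M = 92.2 MN·m/kg
  candidate C: M = 32.5 MN·m/kg
  candidate R: M = 27.5 MN·m/kg
  candidate X: M = 20.9 MN·m/kg
The maximum is for candidate F.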